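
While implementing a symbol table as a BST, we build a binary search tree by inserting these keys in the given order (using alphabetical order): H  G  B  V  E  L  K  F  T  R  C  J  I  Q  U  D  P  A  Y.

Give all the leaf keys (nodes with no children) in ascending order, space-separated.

A D F I P U Y

Insert H: tree is empty, so H becomes the root.
Insert G: G < H → go left. Place as left child of H.
Insert B: B < H → go left; B < G → go left. Place as left child of G.
Insert V: V > H → go right. Place as right child of H.
Insert E: E < H → go left; E < G → go left; E > B → go right. Place as right child of B.
Insert L: L > H → go right; L < V → go left. Place as left child of V.
Insert K: K > H → go right; K < V → go left; K < L → go left. Place as left child of L.
Insert F: F < H → go left; F < G → go left; F > B → go right; F > E → go right. Place as right child of E.
Insert T: T > H → go right; T < V → go left; T > L → go right. Place as right child of L.
Insert R: R > H → go right; R < V → go left; R > L → go right; R < T → go left. Place as left child of T.
Insert C: C < H → go left; C < G → go left; C > B → go right; C < E → go left. Place as left child of E.
Insert J: J > H → go right; J < V → go left; J < L → go left; J < K → go left. Place as left child of K.
Insert I: I > H → go right; I < V → go left; I < L → go left; I < K → go left; I < J → go left. Place as left child of J.
Insert Q: Q > H → go right; Q < V → go left; Q > L → go right; Q < T → go left; Q < R → go left. Place as left child of R.
Insert U: U > H → go right; U < V → go left; U > L → go right; U > T → go right. Place as right child of T.
Insert D: D < H → go left; D < G → go left; D > B → go right; D < E → go left; D > C → go right. Place as right child of C.
Insert P: P > H → go right; P < V → go left; P > L → go right; P < T → go left; P < R → go left; P < Q → go left. Place as left child of Q.
Insert A: A < H → go left; A < G → go left; A < B → go left. Place as left child of B.
Insert Y: Y > H → go right; Y > V → go right. Place as right child of V.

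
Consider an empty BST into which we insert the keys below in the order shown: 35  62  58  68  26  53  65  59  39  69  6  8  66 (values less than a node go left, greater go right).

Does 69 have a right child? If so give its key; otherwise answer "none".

35: root
62: right child of 35 (depth 1)
58: left child of 62 (depth 2)
68: right child of 62 (depth 2)
26: left child of 35 (depth 1)
53: left child of 58 (depth 3)
65: left child of 68 (depth 3)
59: right child of 58 (depth 3)
39: left child of 53 (depth 4)
69: right child of 68 (depth 3)
6: left child of 26 (depth 2)
8: right child of 6 (depth 3)
66: right child of 65 (depth 4)

none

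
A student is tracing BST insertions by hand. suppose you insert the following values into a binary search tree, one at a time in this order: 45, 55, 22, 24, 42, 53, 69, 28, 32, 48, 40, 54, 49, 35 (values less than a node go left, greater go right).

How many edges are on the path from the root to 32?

5

Resulting structure (node: left, right):
  45: L=22, R=55
  55: L=53, R=69
  22: L=–, R=24
  24: L=–, R=42
  42: L=28, R=–
  53: L=48, R=54
  69: L=–, R=–
  28: L=–, R=32
  32: L=–, R=40
  48: L=–, R=49
  40: L=35, R=–
  54: L=–, R=–
  49: L=–, R=–
  35: L=–, R=–

Path to 32: 45 → 22 → 24 → 42 → 28 → 32, which is 5 edges.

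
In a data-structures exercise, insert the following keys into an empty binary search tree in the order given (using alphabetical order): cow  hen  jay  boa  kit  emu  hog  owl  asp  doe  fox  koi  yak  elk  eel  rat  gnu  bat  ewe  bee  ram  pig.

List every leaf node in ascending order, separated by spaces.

Resulting structure (node: left, right):
  cow: L=boa, R=hen
  hen: L=emu, R=jay
  jay: L=hog, R=kit
  boa: L=asp, R=–
  kit: L=–, R=owl
  emu: L=doe, R=fox
  hog: L=–, R=–
  owl: L=koi, R=yak
  asp: L=–, R=bat
  doe: L=–, R=elk
  fox: L=ewe, R=gnu
  koi: L=–, R=–
  yak: L=rat, R=–
  elk: L=eel, R=–
  eel: L=–, R=–
  rat: L=ram, R=–
  gnu: L=–, R=–
  bat: L=–, R=bee
  ewe: L=–, R=–
  bee: L=–, R=–
  ram: L=pig, R=–
  pig: L=–, R=–

bee eel ewe gnu hog koi pig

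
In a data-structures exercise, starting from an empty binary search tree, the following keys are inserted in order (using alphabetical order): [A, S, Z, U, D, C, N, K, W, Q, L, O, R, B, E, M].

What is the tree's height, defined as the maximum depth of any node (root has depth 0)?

6

Resulting structure (node: left, right):
  A: L=–, R=S
  S: L=D, R=Z
  Z: L=U, R=–
  U: L=–, R=W
  D: L=C, R=N
  C: L=B, R=–
  N: L=K, R=Q
  K: L=E, R=L
  W: L=–, R=–
  Q: L=O, R=R
  L: L=–, R=M
  O: L=–, R=–
  R: L=–, R=–
  B: L=–, R=–
  E: L=–, R=–
  M: L=–, R=–

The deepest node is M at depth 6.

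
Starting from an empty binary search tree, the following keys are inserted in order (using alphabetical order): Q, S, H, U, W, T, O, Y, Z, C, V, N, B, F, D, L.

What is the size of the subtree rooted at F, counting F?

2

Resulting structure (node: left, right):
  Q: L=H, R=S
  S: L=–, R=U
  H: L=C, R=O
  U: L=T, R=W
  W: L=V, R=Y
  T: L=–, R=–
  O: L=N, R=–
  Y: L=–, R=Z
  Z: L=–, R=–
  C: L=B, R=F
  V: L=–, R=–
  N: L=L, R=–
  B: L=–, R=–
  F: L=D, R=–
  D: L=–, R=–
  L: L=–, R=–

Subtree rooted at F contains: F, D — 2 nodes.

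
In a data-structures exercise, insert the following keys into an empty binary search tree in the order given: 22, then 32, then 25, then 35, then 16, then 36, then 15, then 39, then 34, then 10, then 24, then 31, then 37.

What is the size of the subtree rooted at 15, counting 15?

Resulting structure (node: left, right):
  22: L=16, R=32
  32: L=25, R=35
  25: L=24, R=31
  35: L=34, R=36
  16: L=15, R=–
  36: L=–, R=39
  15: L=10, R=–
  39: L=37, R=–
  34: L=–, R=–
  10: L=–, R=–
  24: L=–, R=–
  31: L=–, R=–
  37: L=–, R=–

Subtree rooted at 15 contains: 15, 10 — 2 nodes.

2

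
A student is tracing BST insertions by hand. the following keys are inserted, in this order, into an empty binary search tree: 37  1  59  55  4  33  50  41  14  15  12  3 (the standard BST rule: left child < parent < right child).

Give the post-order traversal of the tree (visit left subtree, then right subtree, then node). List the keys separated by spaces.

3 12 15 14 33 4 1 41 50 55 59 37

Insert 37: tree is empty, so 37 becomes the root.
Insert 1: 1 < 37 → go left. Place as left child of 37.
Insert 59: 59 > 37 → go right. Place as right child of 37.
Insert 55: 55 > 37 → go right; 55 < 59 → go left. Place as left child of 59.
Insert 4: 4 < 37 → go left; 4 > 1 → go right. Place as right child of 1.
Insert 33: 33 < 37 → go left; 33 > 1 → go right; 33 > 4 → go right. Place as right child of 4.
Insert 50: 50 > 37 → go right; 50 < 59 → go left; 50 < 55 → go left. Place as left child of 55.
Insert 41: 41 > 37 → go right; 41 < 59 → go left; 41 < 55 → go left; 41 < 50 → go left. Place as left child of 50.
Insert 14: 14 < 37 → go left; 14 > 1 → go right; 14 > 4 → go right; 14 < 33 → go left. Place as left child of 33.
Insert 15: 15 < 37 → go left; 15 > 1 → go right; 15 > 4 → go right; 15 < 33 → go left; 15 > 14 → go right. Place as right child of 14.
Insert 12: 12 < 37 → go left; 12 > 1 → go right; 12 > 4 → go right; 12 < 33 → go left; 12 < 14 → go left. Place as left child of 14.
Insert 3: 3 < 37 → go left; 3 > 1 → go right; 3 < 4 → go left. Place as left child of 4.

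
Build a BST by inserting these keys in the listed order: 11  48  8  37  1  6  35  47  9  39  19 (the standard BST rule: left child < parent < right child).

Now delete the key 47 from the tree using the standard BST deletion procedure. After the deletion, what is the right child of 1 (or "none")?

6

11: root
48: right child of 11 (depth 1)
8: left child of 11 (depth 1)
37: left child of 48 (depth 2)
1: left child of 8 (depth 2)
6: right child of 1 (depth 3)
35: left child of 37 (depth 3)
47: right child of 37 (depth 3)
9: right child of 8 (depth 2)
39: left child of 47 (depth 4)
19: left child of 35 (depth 4)

Delete 47 (at most one child — splice it out).
After deletion, 1's right child: 6.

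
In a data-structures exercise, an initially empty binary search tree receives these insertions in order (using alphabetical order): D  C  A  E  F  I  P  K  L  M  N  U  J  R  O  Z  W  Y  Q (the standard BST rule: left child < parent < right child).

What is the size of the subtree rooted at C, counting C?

Insert D: tree is empty, so D becomes the root.
Insert C: C < D → go left. Place as left child of D.
Insert A: A < D → go left; A < C → go left. Place as left child of C.
Insert E: E > D → go right. Place as right child of D.
Insert F: F > D → go right; F > E → go right. Place as right child of E.
Insert I: I > D → go right; I > E → go right; I > F → go right. Place as right child of F.
Insert P: P > D → go right; P > E → go right; P > F → go right; P > I → go right. Place as right child of I.
Insert K: K > D → go right; K > E → go right; K > F → go right; K > I → go right; K < P → go left. Place as left child of P.
Insert L: L > D → go right; L > E → go right; L > F → go right; L > I → go right; L < P → go left; L > K → go right. Place as right child of K.
Insert M: M > D → go right; M > E → go right; M > F → go right; M > I → go right; M < P → go left; M > K → go right; M > L → go right. Place as right child of L.
Insert N: N > D → go right; N > E → go right; N > F → go right; N > I → go right; N < P → go left; N > K → go right; N > L → go right; N > M → go right. Place as right child of M.
Insert U: U > D → go right; U > E → go right; U > F → go right; U > I → go right; U > P → go right. Place as right child of P.
Insert J: J > D → go right; J > E → go right; J > F → go right; J > I → go right; J < P → go left; J < K → go left. Place as left child of K.
Insert R: R > D → go right; R > E → go right; R > F → go right; R > I → go right; R > P → go right; R < U → go left. Place as left child of U.
Insert O: O > D → go right; O > E → go right; O > F → go right; O > I → go right; O < P → go left; O > K → go right; O > L → go right; O > M → go right; O > N → go right. Place as right child of N.
Insert Z: Z > D → go right; Z > E → go right; Z > F → go right; Z > I → go right; Z > P → go right; Z > U → go right. Place as right child of U.
Insert W: W > D → go right; W > E → go right; W > F → go right; W > I → go right; W > P → go right; W > U → go right; W < Z → go left. Place as left child of Z.
Insert Y: Y > D → go right; Y > E → go right; Y > F → go right; Y > I → go right; Y > P → go right; Y > U → go right; Y < Z → go left; Y > W → go right. Place as right child of W.
Insert Q: Q > D → go right; Q > E → go right; Q > F → go right; Q > I → go right; Q > P → go right; Q < U → go left; Q < R → go left. Place as left child of R.

Subtree rooted at C contains: C, A — 2 nodes.

2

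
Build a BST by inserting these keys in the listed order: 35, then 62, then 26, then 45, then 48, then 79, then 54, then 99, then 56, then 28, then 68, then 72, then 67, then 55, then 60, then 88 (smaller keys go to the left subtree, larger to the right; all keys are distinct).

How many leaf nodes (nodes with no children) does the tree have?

Insert 35: tree is empty, so 35 becomes the root.
Insert 62: 62 > 35 → go right. Place as right child of 35.
Insert 26: 26 < 35 → go left. Place as left child of 35.
Insert 45: 45 > 35 → go right; 45 < 62 → go left. Place as left child of 62.
Insert 48: 48 > 35 → go right; 48 < 62 → go left; 48 > 45 → go right. Place as right child of 45.
Insert 79: 79 > 35 → go right; 79 > 62 → go right. Place as right child of 62.
Insert 54: 54 > 35 → go right; 54 < 62 → go left; 54 > 45 → go right; 54 > 48 → go right. Place as right child of 48.
Insert 99: 99 > 35 → go right; 99 > 62 → go right; 99 > 79 → go right. Place as right child of 79.
Insert 56: 56 > 35 → go right; 56 < 62 → go left; 56 > 45 → go right; 56 > 48 → go right; 56 > 54 → go right. Place as right child of 54.
Insert 28: 28 < 35 → go left; 28 > 26 → go right. Place as right child of 26.
Insert 68: 68 > 35 → go right; 68 > 62 → go right; 68 < 79 → go left. Place as left child of 79.
Insert 72: 72 > 35 → go right; 72 > 62 → go right; 72 < 79 → go left; 72 > 68 → go right. Place as right child of 68.
Insert 67: 67 > 35 → go right; 67 > 62 → go right; 67 < 79 → go left; 67 < 68 → go left. Place as left child of 68.
Insert 55: 55 > 35 → go right; 55 < 62 → go left; 55 > 45 → go right; 55 > 48 → go right; 55 > 54 → go right; 55 < 56 → go left. Place as left child of 56.
Insert 60: 60 > 35 → go right; 60 < 62 → go left; 60 > 45 → go right; 60 > 48 → go right; 60 > 54 → go right; 60 > 56 → go right. Place as right child of 56.
Insert 88: 88 > 35 → go right; 88 > 62 → go right; 88 > 79 → go right; 88 < 99 → go left. Place as left child of 99.

Leaves: 28, 55, 60, 67, 72, 88 — 6 in total.

6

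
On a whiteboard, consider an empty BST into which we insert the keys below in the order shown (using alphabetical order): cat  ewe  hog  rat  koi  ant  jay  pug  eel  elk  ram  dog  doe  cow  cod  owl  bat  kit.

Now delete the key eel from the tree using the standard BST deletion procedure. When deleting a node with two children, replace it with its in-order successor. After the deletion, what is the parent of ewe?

cat

cat: root
ewe: right child of cat (depth 1)
hog: right child of ewe (depth 2)
rat: right child of hog (depth 3)
koi: left child of rat (depth 4)
ant: left child of cat (depth 1)
jay: left child of koi (depth 5)
pug: right child of koi (depth 5)
eel: left child of ewe (depth 2)
elk: right child of eel (depth 3)
ram: right child of pug (depth 6)
dog: left child of eel (depth 3)
doe: left child of dog (depth 4)
cow: left child of doe (depth 5)
cod: left child of cow (depth 6)
owl: left child of pug (depth 6)
bat: right child of ant (depth 2)
kit: right child of jay (depth 6)

Delete eel (two children — replace with in-order successor).
After deletion, ewe's parent is cat.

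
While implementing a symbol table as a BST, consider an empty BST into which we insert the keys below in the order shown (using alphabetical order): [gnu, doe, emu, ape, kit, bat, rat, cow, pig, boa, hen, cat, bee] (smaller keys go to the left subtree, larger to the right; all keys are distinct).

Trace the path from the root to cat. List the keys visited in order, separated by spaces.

gnu doe ape bat cow boa cat

gnu: root
doe: left child of gnu (depth 1)
emu: right child of doe (depth 2)
ape: left child of doe (depth 2)
kit: right child of gnu (depth 1)
bat: right child of ape (depth 3)
rat: right child of kit (depth 2)
cow: right child of bat (depth 4)
pig: left child of rat (depth 3)
boa: left child of cow (depth 5)
hen: left child of kit (depth 2)
cat: right child of boa (depth 6)
bee: left child of boa (depth 6)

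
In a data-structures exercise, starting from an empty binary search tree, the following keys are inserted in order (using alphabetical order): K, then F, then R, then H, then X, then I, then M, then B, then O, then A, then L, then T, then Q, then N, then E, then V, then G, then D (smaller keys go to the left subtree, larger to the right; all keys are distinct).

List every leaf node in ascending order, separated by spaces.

A D G I L N Q V

Insert K: tree is empty, so K becomes the root.
Insert F: F < K → go left. Place as left child of K.
Insert R: R > K → go right. Place as right child of K.
Insert H: H < K → go left; H > F → go right. Place as right child of F.
Insert X: X > K → go right; X > R → go right. Place as right child of R.
Insert I: I < K → go left; I > F → go right; I > H → go right. Place as right child of H.
Insert M: M > K → go right; M < R → go left. Place as left child of R.
Insert B: B < K → go left; B < F → go left. Place as left child of F.
Insert O: O > K → go right; O < R → go left; O > M → go right. Place as right child of M.
Insert A: A < K → go left; A < F → go left; A < B → go left. Place as left child of B.
Insert L: L > K → go right; L < R → go left; L < M → go left. Place as left child of M.
Insert T: T > K → go right; T > R → go right; T < X → go left. Place as left child of X.
Insert Q: Q > K → go right; Q < R → go left; Q > M → go right; Q > O → go right. Place as right child of O.
Insert N: N > K → go right; N < R → go left; N > M → go right; N < O → go left. Place as left child of O.
Insert E: E < K → go left; E < F → go left; E > B → go right. Place as right child of B.
Insert V: V > K → go right; V > R → go right; V < X → go left; V > T → go right. Place as right child of T.
Insert G: G < K → go left; G > F → go right; G < H → go left. Place as left child of H.
Insert D: D < K → go left; D < F → go left; D > B → go right; D < E → go left. Place as left child of E.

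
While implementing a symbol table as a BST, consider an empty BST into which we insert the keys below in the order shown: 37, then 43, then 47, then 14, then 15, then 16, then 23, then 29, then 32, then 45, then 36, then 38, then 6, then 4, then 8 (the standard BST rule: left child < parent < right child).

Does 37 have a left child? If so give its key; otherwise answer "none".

37: root
43: right child of 37 (depth 1)
47: right child of 43 (depth 2)
14: left child of 37 (depth 1)
15: right child of 14 (depth 2)
16: right child of 15 (depth 3)
23: right child of 16 (depth 4)
29: right child of 23 (depth 5)
32: right child of 29 (depth 6)
45: left child of 47 (depth 3)
36: right child of 32 (depth 7)
38: left child of 43 (depth 2)
6: left child of 14 (depth 2)
4: left child of 6 (depth 3)
8: right child of 6 (depth 3)

14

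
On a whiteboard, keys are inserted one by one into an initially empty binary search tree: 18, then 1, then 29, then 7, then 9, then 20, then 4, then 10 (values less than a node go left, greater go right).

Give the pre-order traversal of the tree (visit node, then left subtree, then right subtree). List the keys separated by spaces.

18 1 7 4 9 10 29 20

18: root
1: left child of 18 (depth 1)
29: right child of 18 (depth 1)
7: right child of 1 (depth 2)
9: right child of 7 (depth 3)
20: left child of 29 (depth 2)
4: left child of 7 (depth 3)
10: right child of 9 (depth 4)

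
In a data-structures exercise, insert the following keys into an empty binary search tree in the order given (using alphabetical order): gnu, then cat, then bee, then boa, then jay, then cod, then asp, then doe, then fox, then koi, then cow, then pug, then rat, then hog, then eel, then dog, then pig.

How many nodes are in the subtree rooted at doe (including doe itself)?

5

Resulting structure (node: left, right):
  gnu: L=cat, R=jay
  cat: L=bee, R=cod
  bee: L=asp, R=boa
  boa: L=–, R=–
  jay: L=hog, R=koi
  cod: L=–, R=doe
  asp: L=–, R=–
  doe: L=cow, R=fox
  fox: L=eel, R=–
  koi: L=–, R=pug
  cow: L=–, R=–
  pug: L=pig, R=rat
  rat: L=–, R=–
  hog: L=–, R=–
  eel: L=dog, R=–
  dog: L=–, R=–
  pig: L=–, R=–

Subtree rooted at doe contains: doe, cow, fox, eel, dog — 5 nodes.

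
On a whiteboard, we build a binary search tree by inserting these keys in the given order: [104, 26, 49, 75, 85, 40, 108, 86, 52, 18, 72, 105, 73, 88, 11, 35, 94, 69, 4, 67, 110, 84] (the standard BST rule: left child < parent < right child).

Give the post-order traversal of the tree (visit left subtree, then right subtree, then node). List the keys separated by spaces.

4 11 18 35 40 67 69 73 72 52 84 94 88 86 85 75 49 26 105 110 108 104

Insert 104: tree is empty, so 104 becomes the root.
Insert 26: 26 < 104 → go left. Place as left child of 104.
Insert 49: 49 < 104 → go left; 49 > 26 → go right. Place as right child of 26.
Insert 75: 75 < 104 → go left; 75 > 26 → go right; 75 > 49 → go right. Place as right child of 49.
Insert 85: 85 < 104 → go left; 85 > 26 → go right; 85 > 49 → go right; 85 > 75 → go right. Place as right child of 75.
Insert 40: 40 < 104 → go left; 40 > 26 → go right; 40 < 49 → go left. Place as left child of 49.
Insert 108: 108 > 104 → go right. Place as right child of 104.
Insert 86: 86 < 104 → go left; 86 > 26 → go right; 86 > 49 → go right; 86 > 75 → go right; 86 > 85 → go right. Place as right child of 85.
Insert 52: 52 < 104 → go left; 52 > 26 → go right; 52 > 49 → go right; 52 < 75 → go left. Place as left child of 75.
Insert 18: 18 < 104 → go left; 18 < 26 → go left. Place as left child of 26.
Insert 72: 72 < 104 → go left; 72 > 26 → go right; 72 > 49 → go right; 72 < 75 → go left; 72 > 52 → go right. Place as right child of 52.
Insert 105: 105 > 104 → go right; 105 < 108 → go left. Place as left child of 108.
Insert 73: 73 < 104 → go left; 73 > 26 → go right; 73 > 49 → go right; 73 < 75 → go left; 73 > 52 → go right; 73 > 72 → go right. Place as right child of 72.
Insert 88: 88 < 104 → go left; 88 > 26 → go right; 88 > 49 → go right; 88 > 75 → go right; 88 > 85 → go right; 88 > 86 → go right. Place as right child of 86.
Insert 11: 11 < 104 → go left; 11 < 26 → go left; 11 < 18 → go left. Place as left child of 18.
Insert 35: 35 < 104 → go left; 35 > 26 → go right; 35 < 49 → go left; 35 < 40 → go left. Place as left child of 40.
Insert 94: 94 < 104 → go left; 94 > 26 → go right; 94 > 49 → go right; 94 > 75 → go right; 94 > 85 → go right; 94 > 86 → go right; 94 > 88 → go right. Place as right child of 88.
Insert 69: 69 < 104 → go left; 69 > 26 → go right; 69 > 49 → go right; 69 < 75 → go left; 69 > 52 → go right; 69 < 72 → go left. Place as left child of 72.
Insert 4: 4 < 104 → go left; 4 < 26 → go left; 4 < 18 → go left; 4 < 11 → go left. Place as left child of 11.
Insert 67: 67 < 104 → go left; 67 > 26 → go right; 67 > 49 → go right; 67 < 75 → go left; 67 > 52 → go right; 67 < 72 → go left; 67 < 69 → go left. Place as left child of 69.
Insert 110: 110 > 104 → go right; 110 > 108 → go right. Place as right child of 108.
Insert 84: 84 < 104 → go left; 84 > 26 → go right; 84 > 49 → go right; 84 > 75 → go right; 84 < 85 → go left. Place as left child of 85.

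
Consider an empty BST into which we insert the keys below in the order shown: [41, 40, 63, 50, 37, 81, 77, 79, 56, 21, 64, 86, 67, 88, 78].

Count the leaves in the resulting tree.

41: root
40: left child of 41 (depth 1)
63: right child of 41 (depth 1)
50: left child of 63 (depth 2)
37: left child of 40 (depth 2)
81: right child of 63 (depth 2)
77: left child of 81 (depth 3)
79: right child of 77 (depth 4)
56: right child of 50 (depth 3)
21: left child of 37 (depth 3)
64: left child of 77 (depth 4)
86: right child of 81 (depth 3)
67: right child of 64 (depth 5)
88: right child of 86 (depth 4)
78: left child of 79 (depth 5)

Leaves: 21, 56, 67, 78, 88 — 5 in total.

5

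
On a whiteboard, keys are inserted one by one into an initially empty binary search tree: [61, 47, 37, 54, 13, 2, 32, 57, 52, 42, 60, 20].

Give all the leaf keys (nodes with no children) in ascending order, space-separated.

2 20 42 52 60

Insert 61: tree is empty, so 61 becomes the root.
Insert 47: 47 < 61 → go left. Place as left child of 61.
Insert 37: 37 < 61 → go left; 37 < 47 → go left. Place as left child of 47.
Insert 54: 54 < 61 → go left; 54 > 47 → go right. Place as right child of 47.
Insert 13: 13 < 61 → go left; 13 < 47 → go left; 13 < 37 → go left. Place as left child of 37.
Insert 2: 2 < 61 → go left; 2 < 47 → go left; 2 < 37 → go left; 2 < 13 → go left. Place as left child of 13.
Insert 32: 32 < 61 → go left; 32 < 47 → go left; 32 < 37 → go left; 32 > 13 → go right. Place as right child of 13.
Insert 57: 57 < 61 → go left; 57 > 47 → go right; 57 > 54 → go right. Place as right child of 54.
Insert 52: 52 < 61 → go left; 52 > 47 → go right; 52 < 54 → go left. Place as left child of 54.
Insert 42: 42 < 61 → go left; 42 < 47 → go left; 42 > 37 → go right. Place as right child of 37.
Insert 60: 60 < 61 → go left; 60 > 47 → go right; 60 > 54 → go right; 60 > 57 → go right. Place as right child of 57.
Insert 20: 20 < 61 → go left; 20 < 47 → go left; 20 < 37 → go left; 20 > 13 → go right; 20 < 32 → go left. Place as left child of 32.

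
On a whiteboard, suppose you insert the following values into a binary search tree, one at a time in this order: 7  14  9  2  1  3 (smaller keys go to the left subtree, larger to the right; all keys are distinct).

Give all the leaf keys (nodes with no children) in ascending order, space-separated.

1 3 9

Resulting structure (node: left, right):
  7: L=2, R=14
  14: L=9, R=–
  9: L=–, R=–
  2: L=1, R=3
  1: L=–, R=–
  3: L=–, R=–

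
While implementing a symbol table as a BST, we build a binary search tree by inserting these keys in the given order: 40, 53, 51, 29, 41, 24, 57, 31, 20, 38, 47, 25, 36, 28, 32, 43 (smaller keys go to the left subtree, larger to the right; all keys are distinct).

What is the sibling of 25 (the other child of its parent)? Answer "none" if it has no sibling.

40: root
53: right child of 40 (depth 1)
51: left child of 53 (depth 2)
29: left child of 40 (depth 1)
41: left child of 51 (depth 3)
24: left child of 29 (depth 2)
57: right child of 53 (depth 2)
31: right child of 29 (depth 2)
20: left child of 24 (depth 3)
38: right child of 31 (depth 3)
47: right child of 41 (depth 4)
25: right child of 24 (depth 3)
36: left child of 38 (depth 4)
28: right child of 25 (depth 4)
32: left child of 36 (depth 5)
43: left child of 47 (depth 5)

25's parent is 24; the other child of 24 is 20.

20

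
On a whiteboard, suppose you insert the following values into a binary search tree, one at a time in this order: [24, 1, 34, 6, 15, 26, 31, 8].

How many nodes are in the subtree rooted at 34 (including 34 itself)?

3

24: root
1: left child of 24 (depth 1)
34: right child of 24 (depth 1)
6: right child of 1 (depth 2)
15: right child of 6 (depth 3)
26: left child of 34 (depth 2)
31: right child of 26 (depth 3)
8: left child of 15 (depth 4)

Subtree rooted at 34 contains: 34, 26, 31 — 3 nodes.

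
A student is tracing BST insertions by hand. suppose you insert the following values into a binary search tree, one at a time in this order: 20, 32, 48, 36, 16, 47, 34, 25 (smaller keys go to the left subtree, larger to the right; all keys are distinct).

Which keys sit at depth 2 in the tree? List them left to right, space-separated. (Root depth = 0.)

Insert 20: tree is empty, so 20 becomes the root.
Insert 32: 32 > 20 → go right. Place as right child of 20.
Insert 48: 48 > 20 → go right; 48 > 32 → go right. Place as right child of 32.
Insert 36: 36 > 20 → go right; 36 > 32 → go right; 36 < 48 → go left. Place as left child of 48.
Insert 16: 16 < 20 → go left. Place as left child of 20.
Insert 47: 47 > 20 → go right; 47 > 32 → go right; 47 < 48 → go left; 47 > 36 → go right. Place as right child of 36.
Insert 34: 34 > 20 → go right; 34 > 32 → go right; 34 < 48 → go left; 34 < 36 → go left. Place as left child of 36.
Insert 25: 25 > 20 → go right; 25 < 32 → go left. Place as left child of 32.

25 48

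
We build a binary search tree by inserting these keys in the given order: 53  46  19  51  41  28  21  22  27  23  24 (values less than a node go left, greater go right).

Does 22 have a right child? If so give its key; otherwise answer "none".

Insert 53: tree is empty, so 53 becomes the root.
Insert 46: 46 < 53 → go left. Place as left child of 53.
Insert 19: 19 < 53 → go left; 19 < 46 → go left. Place as left child of 46.
Insert 51: 51 < 53 → go left; 51 > 46 → go right. Place as right child of 46.
Insert 41: 41 < 53 → go left; 41 < 46 → go left; 41 > 19 → go right. Place as right child of 19.
Insert 28: 28 < 53 → go left; 28 < 46 → go left; 28 > 19 → go right; 28 < 41 → go left. Place as left child of 41.
Insert 21: 21 < 53 → go left; 21 < 46 → go left; 21 > 19 → go right; 21 < 41 → go left; 21 < 28 → go left. Place as left child of 28.
Insert 22: 22 < 53 → go left; 22 < 46 → go left; 22 > 19 → go right; 22 < 41 → go left; 22 < 28 → go left; 22 > 21 → go right. Place as right child of 21.
Insert 27: 27 < 53 → go left; 27 < 46 → go left; 27 > 19 → go right; 27 < 41 → go left; 27 < 28 → go left; 27 > 21 → go right; 27 > 22 → go right. Place as right child of 22.
Insert 23: 23 < 53 → go left; 23 < 46 → go left; 23 > 19 → go right; 23 < 41 → go left; 23 < 28 → go left; 23 > 21 → go right; 23 > 22 → go right; 23 < 27 → go left. Place as left child of 27.
Insert 24: 24 < 53 → go left; 24 < 46 → go left; 24 > 19 → go right; 24 < 41 → go left; 24 < 28 → go left; 24 > 21 → go right; 24 > 22 → go right; 24 < 27 → go left; 24 > 23 → go right. Place as right child of 23.

27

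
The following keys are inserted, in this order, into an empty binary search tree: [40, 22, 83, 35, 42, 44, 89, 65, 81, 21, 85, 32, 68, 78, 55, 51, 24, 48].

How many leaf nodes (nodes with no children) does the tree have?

40: root
22: left child of 40 (depth 1)
83: right child of 40 (depth 1)
35: right child of 22 (depth 2)
42: left child of 83 (depth 2)
44: right child of 42 (depth 3)
89: right child of 83 (depth 2)
65: right child of 44 (depth 4)
81: right child of 65 (depth 5)
21: left child of 22 (depth 2)
85: left child of 89 (depth 3)
32: left child of 35 (depth 3)
68: left child of 81 (depth 6)
78: right child of 68 (depth 7)
55: left child of 65 (depth 5)
51: left child of 55 (depth 6)
24: left child of 32 (depth 4)
48: left child of 51 (depth 7)

Leaves: 21, 24, 48, 78, 85 — 5 in total.

5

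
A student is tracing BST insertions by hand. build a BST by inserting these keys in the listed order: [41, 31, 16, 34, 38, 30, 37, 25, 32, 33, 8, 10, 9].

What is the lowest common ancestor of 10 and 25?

Resulting structure (node: left, right):
  41: L=31, R=–
  31: L=16, R=34
  16: L=8, R=30
  34: L=32, R=38
  38: L=37, R=–
  30: L=25, R=–
  37: L=–, R=–
  25: L=–, R=–
  32: L=–, R=33
  33: L=–, R=–
  8: L=–, R=10
  10: L=9, R=–
  9: L=–, R=–

Path to 10: 41 → 31 → 16 → 8 → 10
Path to 25: 41 → 31 → 16 → 30 → 25
The paths share a prefix ending at 16, then split left and right.

16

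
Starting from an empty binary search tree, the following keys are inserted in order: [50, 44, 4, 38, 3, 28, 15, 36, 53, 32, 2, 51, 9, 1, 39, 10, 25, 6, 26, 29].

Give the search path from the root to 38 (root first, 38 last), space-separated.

50 44 4 38

50: root
44: left child of 50 (depth 1)
4: left child of 44 (depth 2)
38: right child of 4 (depth 3)
3: left child of 4 (depth 3)
28: left child of 38 (depth 4)
15: left child of 28 (depth 5)
36: right child of 28 (depth 5)
53: right child of 50 (depth 1)
32: left child of 36 (depth 6)
2: left child of 3 (depth 4)
51: left child of 53 (depth 2)
9: left child of 15 (depth 6)
1: left child of 2 (depth 5)
39: right child of 38 (depth 4)
10: right child of 9 (depth 7)
25: right child of 15 (depth 6)
6: left child of 9 (depth 7)
26: right child of 25 (depth 7)
29: left child of 32 (depth 7)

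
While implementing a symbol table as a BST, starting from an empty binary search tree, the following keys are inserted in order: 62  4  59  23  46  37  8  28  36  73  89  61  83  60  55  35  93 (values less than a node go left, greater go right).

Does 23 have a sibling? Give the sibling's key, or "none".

61

Insert 62: tree is empty, so 62 becomes the root.
Insert 4: 4 < 62 → go left. Place as left child of 62.
Insert 59: 59 < 62 → go left; 59 > 4 → go right. Place as right child of 4.
Insert 23: 23 < 62 → go left; 23 > 4 → go right; 23 < 59 → go left. Place as left child of 59.
Insert 46: 46 < 62 → go left; 46 > 4 → go right; 46 < 59 → go left; 46 > 23 → go right. Place as right child of 23.
Insert 37: 37 < 62 → go left; 37 > 4 → go right; 37 < 59 → go left; 37 > 23 → go right; 37 < 46 → go left. Place as left child of 46.
Insert 8: 8 < 62 → go left; 8 > 4 → go right; 8 < 59 → go left; 8 < 23 → go left. Place as left child of 23.
Insert 28: 28 < 62 → go left; 28 > 4 → go right; 28 < 59 → go left; 28 > 23 → go right; 28 < 46 → go left; 28 < 37 → go left. Place as left child of 37.
Insert 36: 36 < 62 → go left; 36 > 4 → go right; 36 < 59 → go left; 36 > 23 → go right; 36 < 46 → go left; 36 < 37 → go left; 36 > 28 → go right. Place as right child of 28.
Insert 73: 73 > 62 → go right. Place as right child of 62.
Insert 89: 89 > 62 → go right; 89 > 73 → go right. Place as right child of 73.
Insert 61: 61 < 62 → go left; 61 > 4 → go right; 61 > 59 → go right. Place as right child of 59.
Insert 83: 83 > 62 → go right; 83 > 73 → go right; 83 < 89 → go left. Place as left child of 89.
Insert 60: 60 < 62 → go left; 60 > 4 → go right; 60 > 59 → go right; 60 < 61 → go left. Place as left child of 61.
Insert 55: 55 < 62 → go left; 55 > 4 → go right; 55 < 59 → go left; 55 > 23 → go right; 55 > 46 → go right. Place as right child of 46.
Insert 35: 35 < 62 → go left; 35 > 4 → go right; 35 < 59 → go left; 35 > 23 → go right; 35 < 46 → go left; 35 < 37 → go left; 35 > 28 → go right; 35 < 36 → go left. Place as left child of 36.
Insert 93: 93 > 62 → go right; 93 > 73 → go right; 93 > 89 → go right. Place as right child of 89.

23's parent is 59; the other child of 59 is 61.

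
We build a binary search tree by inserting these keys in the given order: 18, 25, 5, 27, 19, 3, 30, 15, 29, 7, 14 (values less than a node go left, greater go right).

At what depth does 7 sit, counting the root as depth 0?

3

Resulting structure (node: left, right):
  18: L=5, R=25
  25: L=19, R=27
  5: L=3, R=15
  27: L=–, R=30
  19: L=–, R=–
  3: L=–, R=–
  30: L=29, R=–
  15: L=7, R=–
  29: L=–, R=–
  7: L=–, R=14
  14: L=–, R=–

Path to 7: 18 → 5 → 15 → 7, which is 3 edges.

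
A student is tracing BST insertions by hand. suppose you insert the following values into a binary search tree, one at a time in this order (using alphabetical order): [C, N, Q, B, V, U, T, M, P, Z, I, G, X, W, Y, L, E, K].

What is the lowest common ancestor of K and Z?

N

Insert C: tree is empty, so C becomes the root.
Insert N: N > C → go right. Place as right child of C.
Insert Q: Q > C → go right; Q > N → go right. Place as right child of N.
Insert B: B < C → go left. Place as left child of C.
Insert V: V > C → go right; V > N → go right; V > Q → go right. Place as right child of Q.
Insert U: U > C → go right; U > N → go right; U > Q → go right; U < V → go left. Place as left child of V.
Insert T: T > C → go right; T > N → go right; T > Q → go right; T < V → go left; T < U → go left. Place as left child of U.
Insert M: M > C → go right; M < N → go left. Place as left child of N.
Insert P: P > C → go right; P > N → go right; P < Q → go left. Place as left child of Q.
Insert Z: Z > C → go right; Z > N → go right; Z > Q → go right; Z > V → go right. Place as right child of V.
Insert I: I > C → go right; I < N → go left; I < M → go left. Place as left child of M.
Insert G: G > C → go right; G < N → go left; G < M → go left; G < I → go left. Place as left child of I.
Insert X: X > C → go right; X > N → go right; X > Q → go right; X > V → go right; X < Z → go left. Place as left child of Z.
Insert W: W > C → go right; W > N → go right; W > Q → go right; W > V → go right; W < Z → go left; W < X → go left. Place as left child of X.
Insert Y: Y > C → go right; Y > N → go right; Y > Q → go right; Y > V → go right; Y < Z → go left; Y > X → go right. Place as right child of X.
Insert L: L > C → go right; L < N → go left; L < M → go left; L > I → go right. Place as right child of I.
Insert E: E > C → go right; E < N → go left; E < M → go left; E < I → go left; E < G → go left. Place as left child of G.
Insert K: K > C → go right; K < N → go left; K < M → go left; K > I → go right; K < L → go left. Place as left child of L.

Path to K: C → N → M → I → L → K
Path to Z: C → N → Q → V → Z
The paths share a prefix ending at N, then split left and right.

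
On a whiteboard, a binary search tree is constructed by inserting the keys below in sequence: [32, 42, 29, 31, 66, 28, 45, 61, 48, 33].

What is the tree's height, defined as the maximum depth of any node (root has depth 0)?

5

32: root
42: right child of 32 (depth 1)
29: left child of 32 (depth 1)
31: right child of 29 (depth 2)
66: right child of 42 (depth 2)
28: left child of 29 (depth 2)
45: left child of 66 (depth 3)
61: right child of 45 (depth 4)
48: left child of 61 (depth 5)
33: left child of 42 (depth 2)

The deepest node is 48 at depth 5.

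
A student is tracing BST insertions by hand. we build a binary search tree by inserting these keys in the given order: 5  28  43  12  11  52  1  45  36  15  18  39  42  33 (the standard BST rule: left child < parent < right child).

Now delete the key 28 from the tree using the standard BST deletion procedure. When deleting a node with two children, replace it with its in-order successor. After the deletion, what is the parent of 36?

Insert 5: tree is empty, so 5 becomes the root.
Insert 28: 28 > 5 → go right. Place as right child of 5.
Insert 43: 43 > 5 → go right; 43 > 28 → go right. Place as right child of 28.
Insert 12: 12 > 5 → go right; 12 < 28 → go left. Place as left child of 28.
Insert 11: 11 > 5 → go right; 11 < 28 → go left; 11 < 12 → go left. Place as left child of 12.
Insert 52: 52 > 5 → go right; 52 > 28 → go right; 52 > 43 → go right. Place as right child of 43.
Insert 1: 1 < 5 → go left. Place as left child of 5.
Insert 45: 45 > 5 → go right; 45 > 28 → go right; 45 > 43 → go right; 45 < 52 → go left. Place as left child of 52.
Insert 36: 36 > 5 → go right; 36 > 28 → go right; 36 < 43 → go left. Place as left child of 43.
Insert 15: 15 > 5 → go right; 15 < 28 → go left; 15 > 12 → go right. Place as right child of 12.
Insert 18: 18 > 5 → go right; 18 < 28 → go left; 18 > 12 → go right; 18 > 15 → go right. Place as right child of 15.
Insert 39: 39 > 5 → go right; 39 > 28 → go right; 39 < 43 → go left; 39 > 36 → go right. Place as right child of 36.
Insert 42: 42 > 5 → go right; 42 > 28 → go right; 42 < 43 → go left; 42 > 36 → go right; 42 > 39 → go right. Place as right child of 39.
Insert 33: 33 > 5 → go right; 33 > 28 → go right; 33 < 43 → go left; 33 < 36 → go left. Place as left child of 36.

Delete 28 (two children — replace with in-order successor).
After deletion, 36's parent is 43.

43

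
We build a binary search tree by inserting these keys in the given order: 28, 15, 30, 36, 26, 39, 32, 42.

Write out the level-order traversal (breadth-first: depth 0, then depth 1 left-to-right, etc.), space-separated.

Insert 28: tree is empty, so 28 becomes the root.
Insert 15: 15 < 28 → go left. Place as left child of 28.
Insert 30: 30 > 28 → go right. Place as right child of 28.
Insert 36: 36 > 28 → go right; 36 > 30 → go right. Place as right child of 30.
Insert 26: 26 < 28 → go left; 26 > 15 → go right. Place as right child of 15.
Insert 39: 39 > 28 → go right; 39 > 30 → go right; 39 > 36 → go right. Place as right child of 36.
Insert 32: 32 > 28 → go right; 32 > 30 → go right; 32 < 36 → go left. Place as left child of 36.
Insert 42: 42 > 28 → go right; 42 > 30 → go right; 42 > 36 → go right; 42 > 39 → go right. Place as right child of 39.

28 15 30 26 36 32 39 42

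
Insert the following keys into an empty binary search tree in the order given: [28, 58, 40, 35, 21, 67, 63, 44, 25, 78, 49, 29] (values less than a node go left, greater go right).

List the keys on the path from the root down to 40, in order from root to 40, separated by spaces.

28 58 40

28: root
58: right child of 28 (depth 1)
40: left child of 58 (depth 2)
35: left child of 40 (depth 3)
21: left child of 28 (depth 1)
67: right child of 58 (depth 2)
63: left child of 67 (depth 3)
44: right child of 40 (depth 3)
25: right child of 21 (depth 2)
78: right child of 67 (depth 3)
49: right child of 44 (depth 4)
29: left child of 35 (depth 4)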